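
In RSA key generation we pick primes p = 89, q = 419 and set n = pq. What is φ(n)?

36784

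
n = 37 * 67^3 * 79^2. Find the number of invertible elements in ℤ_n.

65723053968

φ(69451289671) = 69451289671 · (1 − 1/37) · (1 − 1/67) · (1 − 1/79)
       = 69451289671 · 185328/195841 = 65723053968.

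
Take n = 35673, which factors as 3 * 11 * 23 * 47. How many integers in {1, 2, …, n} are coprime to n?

φ(35673) = 35673 · (1 − 1/3) · (1 − 1/11) · (1 − 1/23) · (1 − 1/47)
       = 35673 · 20240/35673 = 20240.

20240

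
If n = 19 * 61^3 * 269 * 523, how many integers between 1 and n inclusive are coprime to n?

562197257280

φ(606732242993) = 606732242993 · (1 − 1/19) · (1 − 1/61) · (1 − 1/269) · (1 − 1/523)
       = 606732242993 · 151087680/163056233 = 562197257280.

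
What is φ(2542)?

1200

First factor: 2542 = 2 × 31 × 41.
φ(2) = 2 − 1 = 1.
φ(31) = 31 − 1 = 30.
φ(41) = 41 − 1 = 40.
φ(2542) = 1 × 30 × 40 = 1200.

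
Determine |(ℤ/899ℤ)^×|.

840

Prime factorization: 899 = 29 · 31.
φ(29) = 29 − 1 = 28.
φ(31) = 31 − 1 = 30.
Multiply: 28 · 30 = 840.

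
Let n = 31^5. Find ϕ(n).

27705630

φ(28629151) = 28629151 · (1 − 1/31)
       = 28629151 · 30/31 = 27705630.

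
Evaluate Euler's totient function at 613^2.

375156

φ(375769) = 375769 · (1 − 1/613)
       = 375769 · 612/613 = 375156.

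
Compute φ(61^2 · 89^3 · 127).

321450655680

φ(61^2) = 61^2 − 61^1 = 3721 − 61 = 3660.
φ(89^3) = 89^2·(89−1) = 7921·88 = 697048.
φ(127) = 127 − 1 = 126.
Multiply: 3660 · 697048 · 126 = 321450655680.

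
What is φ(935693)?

784080

First factor: 935693 = 11^3 × 19 × 37.
φ(935693) = 935693 · (1 − 1/11) · (1 − 1/19) · (1 − 1/37)
       = 935693 · 6480/7733 = 784080.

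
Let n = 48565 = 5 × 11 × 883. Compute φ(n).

35280

φ(5) = 5 − 1 = 4.
φ(11) = 11 − 1 = 10.
φ(883) = 883 − 1 = 882.
φ(48565) = 4 × 10 × 882 = 35280.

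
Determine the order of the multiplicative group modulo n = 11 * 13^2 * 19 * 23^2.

φ(11) = 11 − 1 = 10.
φ(13^2) = 13^2 − 13^1 = 169 − 13 = 156.
φ(19) = 19 − 1 = 18.
φ(23^2) = 23^1·(23−1) = 23·22 = 506.
Since φ is multiplicative, φ(18684809) = 10 · 156 · 18 · 506 = 14208480.

14208480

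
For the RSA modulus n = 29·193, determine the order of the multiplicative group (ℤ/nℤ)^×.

5376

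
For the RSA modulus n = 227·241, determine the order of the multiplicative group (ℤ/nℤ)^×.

54240

For distinct primes, φ(pq) = (p−1)(q−1) = 226 × 240 = 54240.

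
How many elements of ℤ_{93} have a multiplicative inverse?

60

93 = 3 · 31.
φ(93) = 93 · (1 − 1/3) · (1 − 1/31)
       = 93 · 60/93 = 60.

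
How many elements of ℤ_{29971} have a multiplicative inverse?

26880

Prime factorization: 29971 = 17 * 41 * 43.
φ(17) = 17 − 1 = 16.
φ(41) = 41 − 1 = 40.
φ(43) = 43 − 1 = 42.
Multiply: 16 · 40 · 42 = 26880.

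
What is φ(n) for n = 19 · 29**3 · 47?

φ(19) = 19 − 1 = 18.
φ(29^3) = 29^2·(29−1) = 841·28 = 23548.
φ(47) = 47 − 1 = 46.
Multiply: 18 · 23548 · 46 = 19497744.

19497744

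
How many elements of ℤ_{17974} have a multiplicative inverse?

First factor: 17974 = 2 · 11 · 19 · 43.
φ(17974) = 17974 · (1 − 1/2) · (1 − 1/11) · (1 − 1/19) · (1 − 1/43)
       = 17974 · 7560/17974 = 7560.

7560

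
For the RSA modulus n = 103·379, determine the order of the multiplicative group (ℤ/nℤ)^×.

38556

φ(pq) = (p−1)(q−1) = 102 · 378 = 38556.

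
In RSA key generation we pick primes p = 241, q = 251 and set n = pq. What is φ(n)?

60000

φ(pq) = (p−1)(q−1) = 240 · 250 = 60000.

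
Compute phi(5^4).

500

φ(5^4) = 5^3·(5−1) = 125·4 = 500.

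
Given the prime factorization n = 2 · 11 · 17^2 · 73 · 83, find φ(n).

16058880

φ(2) = 2 − 1 = 1.
φ(11) = 11 − 1 = 10.
φ(17^2) = 17^1·(17−1) = 17·16 = 272.
φ(73) = 73 − 1 = 72.
φ(83) = 83 − 1 = 82.
Multiply: 1 · 10 · 272 · 72 · 82 = 16058880.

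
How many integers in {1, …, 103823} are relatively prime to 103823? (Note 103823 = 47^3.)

φ(47^3) = 47^3 − 47^2 = 103823 − 2209 = 101614.

101614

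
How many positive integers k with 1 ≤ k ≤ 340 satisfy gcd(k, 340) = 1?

First factor: 340 = 2^2 × 5 × 17.
φ(2^2) = 2^1·(2−1) = 2·1 = 2.
φ(5) = 5 − 1 = 4.
φ(17) = 17 − 1 = 16.
φ(340) = 2 × 4 × 16 = 128.

128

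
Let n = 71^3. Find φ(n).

352870

φ(357911) = 357911 · (1 − 1/71)
       = 357911 · 70/71 = 352870.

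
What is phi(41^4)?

φ(41^4) = 41^4 − 41^3 = 2825761 − 68921 = 2756840.

2756840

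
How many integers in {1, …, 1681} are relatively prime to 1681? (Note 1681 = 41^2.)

1640

φ(1681) = 1681 · (1 − 1/41)
       = 1681 · 40/41 = 1640.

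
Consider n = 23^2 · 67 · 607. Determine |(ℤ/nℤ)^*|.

20237976

φ(23^2) = 23^2 − 23^1 = 529 − 23 = 506.
φ(67) = 67 − 1 = 66.
φ(607) = 607 − 1 = 606.
Since φ is multiplicative, φ(21513901) = 506 · 66 · 606 = 20237976.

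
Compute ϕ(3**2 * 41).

240

φ(3^2) = 3^2 − 3^1 = 9 − 3 = 6.
φ(41) = 41 − 1 = 40.
φ(369) = 6 × 40 = 240.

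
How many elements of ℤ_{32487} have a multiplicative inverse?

16128

32487 = 3 * 7^2 * 13 * 17.
φ(3) = 3 − 1 = 2.
φ(7^2) = 7^1·(7−1) = 7·6 = 42.
φ(13) = 13 − 1 = 12.
φ(17) = 17 − 1 = 16.
Multiply: 2 · 42 · 12 · 16 = 16128.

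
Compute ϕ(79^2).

φ(6241) = 6241 · (1 − 1/79)
       = 6241 · 78/79 = 6162.

6162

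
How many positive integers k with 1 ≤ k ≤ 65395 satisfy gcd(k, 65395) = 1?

44800

Prime factorization: 65395 = 5 · 11 · 29 · 41.
φ(5) = 5 − 1 = 4.
φ(11) = 11 − 1 = 10.
φ(29) = 29 − 1 = 28.
φ(41) = 41 − 1 = 40.
Since φ is multiplicative, φ(65395) = 4 · 10 · 28 · 40 = 44800.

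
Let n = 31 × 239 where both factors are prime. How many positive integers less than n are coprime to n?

7140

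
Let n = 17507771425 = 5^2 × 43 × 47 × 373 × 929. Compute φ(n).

13339146240

φ(5^2) = 5^2 − 5^1 = 25 − 5 = 20.
φ(43) = 43 − 1 = 42.
φ(47) = 47 − 1 = 46.
φ(373) = 373 − 1 = 372.
φ(929) = 929 − 1 = 928.
φ(17507771425) = 20 × 42 × 46 × 372 × 928 = 13339146240.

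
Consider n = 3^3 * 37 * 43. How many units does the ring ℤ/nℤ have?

27216

φ(3^3) = 3^3 − 3^2 = 27 − 9 = 18.
φ(37) = 37 − 1 = 36.
φ(43) = 43 − 1 = 42.
Multiply: 18 · 36 · 42 = 27216.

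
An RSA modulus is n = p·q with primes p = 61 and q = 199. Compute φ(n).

For distinct primes, φ(pq) = (p−1)(q−1) = 60 × 198 = 11880.

11880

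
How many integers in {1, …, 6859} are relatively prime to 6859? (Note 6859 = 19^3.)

φ(19^3) = 19^2·(19−1) = 361·18 = 6498.

6498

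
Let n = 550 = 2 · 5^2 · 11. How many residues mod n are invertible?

φ(550) = 550 · (1 − 1/2) · (1 − 1/5) · (1 − 1/11)
       = 550 · 40/110 = 200.

200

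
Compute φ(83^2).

φ(6889) = 6889 · (1 − 1/83)
       = 6889 · 82/83 = 6806.

6806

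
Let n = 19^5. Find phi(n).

φ(19^5) = 19^5 − 19^4 = 2476099 − 130321 = 2345778.

2345778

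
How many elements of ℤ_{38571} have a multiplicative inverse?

22176

First factor: 38571 = 3 · 13 · 23 · 43.
φ(38571) = 38571 · (1 − 1/3) · (1 − 1/13) · (1 − 1/23) · (1 − 1/43)
       = 38571 · 22176/38571 = 22176.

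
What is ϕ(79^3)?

486798

φ(493039) = 493039 · (1 − 1/79)
       = 493039 · 78/79 = 486798.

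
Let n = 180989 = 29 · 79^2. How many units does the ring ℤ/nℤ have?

172536

φ(180989) = 180989 · (1 − 1/29) · (1 − 1/79)
       = 180989 · 2184/2291 = 172536.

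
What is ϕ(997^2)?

φ(994009) = 994009 · (1 − 1/997)
       = 994009 · 996/997 = 993012.

993012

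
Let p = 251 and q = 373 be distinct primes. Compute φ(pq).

93000

φ(93623) = 93623 · (1 − 1/251) · (1 − 1/373)
       = 93623 · 93000/93623 = 93000.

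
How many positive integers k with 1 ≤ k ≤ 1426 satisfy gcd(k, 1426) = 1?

660

Factor 1426: 1426 = 2 * 23 * 31.
φ(1426) = 1426 · (1 − 1/2) · (1 − 1/23) · (1 − 1/31)
       = 1426 · 660/1426 = 660.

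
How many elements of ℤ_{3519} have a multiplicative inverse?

2112

Factor 3519: 3519 = 3^2 × 17 × 23.
φ(3^2) = 3^1·(3−1) = 3·2 = 6.
φ(17) = 17 − 1 = 16.
φ(23) = 23 − 1 = 22.
φ(3519) = 6 × 16 × 22 = 2112.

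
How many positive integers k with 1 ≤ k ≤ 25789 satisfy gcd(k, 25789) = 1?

23040

First factor: 25789 = 17 · 37 · 41.
φ(17) = 17 − 1 = 16.
φ(37) = 37 − 1 = 36.
φ(41) = 41 − 1 = 40.
Since φ is multiplicative, φ(25789) = 16 · 36 · 40 = 23040.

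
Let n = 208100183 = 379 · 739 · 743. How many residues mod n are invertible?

φ(208100183) = 208100183 · (1 − 1/379) · (1 − 1/739) · (1 − 1/743)
       = 208100183 · 206991288/208100183 = 206991288.

206991288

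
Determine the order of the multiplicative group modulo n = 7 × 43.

φ(301) = 301 · (1 − 1/7) · (1 − 1/43)
       = 301 · 252/301 = 252.

252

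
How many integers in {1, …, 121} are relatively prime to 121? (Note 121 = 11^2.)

110

φ(11^2) = 11^1·(11−1) = 11·10 = 110.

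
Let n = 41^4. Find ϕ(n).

φ(2825761) = 2825761 · (1 − 1/41)
       = 2825761 · 40/41 = 2756840.

2756840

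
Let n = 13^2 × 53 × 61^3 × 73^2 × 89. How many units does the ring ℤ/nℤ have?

φ(964245911595577) = 964245911595577 · (1 − 1/13) · (1 − 1/53) · (1 − 1/61) · (1 − 1/73) · (1 − 1/89)
       = 964245911595577 · 237219840/273062413 = 837677578383360.

837677578383360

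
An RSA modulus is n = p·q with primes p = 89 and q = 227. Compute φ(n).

19888

φ(n) = (p − 1)(q − 1) = (89−1)(227−1) = 88·226 = 19888.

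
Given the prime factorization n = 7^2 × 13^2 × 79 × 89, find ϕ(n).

44972928

φ(7^2) = 7^1·(7−1) = 7·6 = 42.
φ(13^2) = 13^2 − 13^1 = 169 − 13 = 156.
φ(79) = 79 − 1 = 78.
φ(89) = 89 − 1 = 88.
Since φ is multiplicative, φ(58223711) = 42 · 156 · 78 · 88 = 44972928.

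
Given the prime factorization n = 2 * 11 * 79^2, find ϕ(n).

φ(137302) = 137302 · (1 − 1/2) · (1 − 1/11) · (1 − 1/79)
       = 137302 · 780/1738 = 61620.

61620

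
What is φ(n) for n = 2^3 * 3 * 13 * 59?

φ(2^3) = 2^2·(2−1) = 4·1 = 4.
φ(3) = 3 − 1 = 2.
φ(13) = 13 − 1 = 12.
φ(59) = 59 − 1 = 58.
φ(18408) = 4 × 2 × 12 × 58 = 5568.

5568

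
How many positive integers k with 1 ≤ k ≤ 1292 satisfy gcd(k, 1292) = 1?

576

1292 = 2^2 * 17 * 19.
φ(2^2) = 2^1·(2−1) = 2·1 = 2.
φ(17) = 17 − 1 = 16.
φ(19) = 19 − 1 = 18.
φ(1292) = 2 × 16 × 18 = 576.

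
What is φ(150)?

Factor 150: 150 = 2 · 3 · 5**2.
φ(150) = 150 · (1 − 1/2) · (1 − 1/3) · (1 − 1/5)
       = 150 · 8/30 = 40.

40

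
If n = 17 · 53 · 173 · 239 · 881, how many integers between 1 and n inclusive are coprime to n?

29971701760

φ(17) = 17 − 1 = 16.
φ(53) = 53 − 1 = 52.
φ(173) = 173 − 1 = 172.
φ(239) = 239 − 1 = 238.
φ(881) = 881 − 1 = 880.
φ(32820463007) = 16 × 52 × 172 × 238 × 880 = 29971701760.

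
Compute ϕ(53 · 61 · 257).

φ(830881) = 830881 · (1 − 1/53) · (1 − 1/61) · (1 − 1/257)
       = 830881 · 798720/830881 = 798720.

798720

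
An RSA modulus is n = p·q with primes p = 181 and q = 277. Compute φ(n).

49680

For distinct primes, φ(pq) = (p−1)(q−1) = 180 × 276 = 49680.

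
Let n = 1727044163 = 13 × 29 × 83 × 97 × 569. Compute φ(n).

1502355456

φ(1727044163) = 1727044163 · (1 − 1/13) · (1 − 1/29) · (1 − 1/83) · (1 − 1/97) · (1 − 1/569)
       = 1727044163 · 1502355456/1727044163 = 1502355456.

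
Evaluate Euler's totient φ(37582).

37582 = 2 × 19 × 23 × 43.
φ(37582) = 37582 · (1 − 1/2) · (1 − 1/19) · (1 − 1/23) · (1 − 1/43)
       = 37582 · 16632/37582 = 16632.

16632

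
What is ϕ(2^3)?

φ(8) = 8 · (1 − 1/2)
       = 8 · 1/2 = 4.

4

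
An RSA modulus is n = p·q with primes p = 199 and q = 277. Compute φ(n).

φ(199) = 199 − 1 = 198.
φ(277) = 277 − 1 = 276.
Multiply: 198 · 276 = 54648.

54648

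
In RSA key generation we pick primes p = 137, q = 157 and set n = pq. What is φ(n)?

φ(137) = 137 − 1 = 136.
φ(157) = 157 − 1 = 156.
Since φ is multiplicative, φ(21509) = 136 · 156 = 21216.

21216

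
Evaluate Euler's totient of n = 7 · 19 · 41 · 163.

699840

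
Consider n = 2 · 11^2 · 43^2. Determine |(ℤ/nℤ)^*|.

φ(2) = 2 − 1 = 1.
φ(11^2) = 11^2 − 11^1 = 121 − 11 = 110.
φ(43^2) = 43^2 − 43^1 = 1849 − 43 = 1806.
Since φ is multiplicative, φ(447458) = 1 · 110 · 1806 = 198660.

198660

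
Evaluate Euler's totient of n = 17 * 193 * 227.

694272

φ(744787) = 744787 · (1 − 1/17) · (1 − 1/193) · (1 − 1/227)
       = 744787 · 694272/744787 = 694272.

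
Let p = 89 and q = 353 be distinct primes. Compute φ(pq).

30976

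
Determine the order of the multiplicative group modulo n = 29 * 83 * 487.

φ(1172209) = 1172209 · (1 − 1/29) · (1 − 1/83) · (1 − 1/487)
       = 1172209 · 1115856/1172209 = 1115856.

1115856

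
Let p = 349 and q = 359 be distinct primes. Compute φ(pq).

124584

φ(pq) = (p−1)(q−1) = 348 · 358 = 124584.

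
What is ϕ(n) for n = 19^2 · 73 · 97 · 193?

φ(19^2) = 19^1·(19−1) = 19·18 = 342.
φ(73) = 73 − 1 = 72.
φ(97) = 97 − 1 = 96.
φ(193) = 193 − 1 = 192.
Multiply: 342 · 72 · 96 · 192 = 453869568.

453869568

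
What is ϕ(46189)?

34560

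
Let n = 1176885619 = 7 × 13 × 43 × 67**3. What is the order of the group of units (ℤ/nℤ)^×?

895932576

φ(7) = 7 − 1 = 6.
φ(13) = 13 − 1 = 12.
φ(43) = 43 − 1 = 42.
φ(67^3) = 67^3 − 67^2 = 300763 − 4489 = 296274.
φ(1176885619) = 6 × 12 × 42 × 296274 = 895932576.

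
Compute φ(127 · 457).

57456

φ(127) = 127 − 1 = 126.
φ(457) = 457 − 1 = 456.
Multiply: 126 · 456 = 57456.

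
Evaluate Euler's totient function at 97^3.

903264

φ(97^3) = 97^3 − 97^2 = 912673 − 9409 = 903264.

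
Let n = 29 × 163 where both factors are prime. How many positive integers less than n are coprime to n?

φ(pq) = (p−1)(q−1) = 28 · 162 = 4536.

4536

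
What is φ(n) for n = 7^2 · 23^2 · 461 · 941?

9189364800

φ(11244555721) = 11244555721 · (1 − 1/7) · (1 − 1/23) · (1 − 1/461) · (1 − 1/941)
       = 11244555721 · 57076800/69841961 = 9189364800.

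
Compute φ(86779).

64680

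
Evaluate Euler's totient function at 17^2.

272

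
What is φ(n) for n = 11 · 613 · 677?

4137120

φ(11) = 11 − 1 = 10.
φ(613) = 613 − 1 = 612.
φ(677) = 677 − 1 = 676.
φ(4565011) = 10 × 612 × 676 = 4137120.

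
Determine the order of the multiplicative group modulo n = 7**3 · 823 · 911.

φ(257165279) = 257165279 · (1 − 1/7) · (1 − 1/823) · (1 − 1/911)
       = 257165279 · 4488120/5248271 = 219917880.

219917880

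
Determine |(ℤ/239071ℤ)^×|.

188160

Prime factorization: 239071 = 7**3 * 17 * 41.
φ(239071) = 239071 · (1 − 1/7) · (1 − 1/17) · (1 − 1/41)
       = 239071 · 3840/4879 = 188160.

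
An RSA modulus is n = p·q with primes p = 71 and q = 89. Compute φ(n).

6160

φ(71) = 71 − 1 = 70.
φ(89) = 89 − 1 = 88.
Since φ is multiplicative, φ(6319) = 70 · 88 = 6160.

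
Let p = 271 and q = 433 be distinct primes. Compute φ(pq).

116640

φ(271) = 271 − 1 = 270.
φ(433) = 433 − 1 = 432.
φ(117343) = 270 × 432 = 116640.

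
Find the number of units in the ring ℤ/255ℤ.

128

Factor 255: 255 = 3 × 5 × 17.
φ(255) = 255 · (1 − 1/3) · (1 − 1/5) · (1 − 1/17)
       = 255 · 128/255 = 128.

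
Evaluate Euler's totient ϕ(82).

Factor 82: 82 = 2 · 41.
φ(2) = 2 − 1 = 1.
φ(41) = 41 − 1 = 40.
φ(82) = 1 × 40 = 40.

40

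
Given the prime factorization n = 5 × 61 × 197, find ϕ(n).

φ(60085) = 60085 · (1 − 1/5) · (1 − 1/61) · (1 − 1/197)
       = 60085 · 47040/60085 = 47040.

47040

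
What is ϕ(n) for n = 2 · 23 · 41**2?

36080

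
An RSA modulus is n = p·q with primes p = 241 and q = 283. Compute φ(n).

For distinct primes, φ(pq) = (p−1)(q−1) = 240 × 282 = 67680.

67680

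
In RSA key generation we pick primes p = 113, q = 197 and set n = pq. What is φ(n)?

φ(22261) = 22261 · (1 − 1/113) · (1 − 1/197)
       = 22261 · 21952/22261 = 21952.

21952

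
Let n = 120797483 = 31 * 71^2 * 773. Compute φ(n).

φ(31) = 31 − 1 = 30.
φ(71^2) = 71^2 − 71^1 = 5041 − 71 = 4970.
φ(773) = 773 − 1 = 772.
Since φ is multiplicative, φ(120797483) = 30 · 4970 · 772 = 115105200.

115105200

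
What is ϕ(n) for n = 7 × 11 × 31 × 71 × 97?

12096000

φ(16439269) = 16439269 · (1 − 1/7) · (1 − 1/11) · (1 − 1/31) · (1 − 1/71) · (1 − 1/97)
       = 16439269 · 12096000/16439269 = 12096000.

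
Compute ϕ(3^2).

φ(9) = 9 · (1 − 1/3)
       = 9 · 2/3 = 6.

6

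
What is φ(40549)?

36960

First factor: 40549 = 23 · 41 · 43.
φ(40549) = 40549 · (1 − 1/23) · (1 − 1/41) · (1 − 1/43)
       = 40549 · 36960/40549 = 36960.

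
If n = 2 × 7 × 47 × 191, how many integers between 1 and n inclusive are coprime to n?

52440

φ(125678) = 125678 · (1 − 1/2) · (1 − 1/7) · (1 − 1/47) · (1 − 1/191)
       = 125678 · 52440/125678 = 52440.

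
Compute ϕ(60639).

35840

Factor 60639: 60639 = 3 · 17 · 29 · 41.
φ(60639) = 60639 · (1 − 1/3) · (1 − 1/17) · (1 − 1/29) · (1 − 1/41)
       = 60639 · 35840/60639 = 35840.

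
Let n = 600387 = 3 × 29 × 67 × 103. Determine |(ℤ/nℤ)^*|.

φ(3) = 3 − 1 = 2.
φ(29) = 29 − 1 = 28.
φ(67) = 67 − 1 = 66.
φ(103) = 103 − 1 = 102.
Since φ is multiplicative, φ(600387) = 2 · 28 · 66 · 102 = 376992.

376992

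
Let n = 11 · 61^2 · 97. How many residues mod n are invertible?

3513600

φ(11) = 11 − 1 = 10.
φ(61^2) = 61^1·(61−1) = 61·60 = 3660.
φ(97) = 97 − 1 = 96.
Multiply: 10 · 3660 · 96 = 3513600.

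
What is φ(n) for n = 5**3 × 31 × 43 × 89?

11088000

φ(5^3) = 5^2·(5−1) = 25·4 = 100.
φ(31) = 31 − 1 = 30.
φ(43) = 43 − 1 = 42.
φ(89) = 89 − 1 = 88.
φ(14829625) = 100 × 30 × 42 × 88 = 11088000.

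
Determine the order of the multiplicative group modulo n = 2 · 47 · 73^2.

φ(2) = 2 − 1 = 1.
φ(47) = 47 − 1 = 46.
φ(73^2) = 73^2 − 73^1 = 5329 − 73 = 5256.
Since φ is multiplicative, φ(500926) = 1 · 46 · 5256 = 241776.

241776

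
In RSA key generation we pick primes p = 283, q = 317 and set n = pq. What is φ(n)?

For distinct primes, φ(pq) = (p−1)(q−1) = 282 × 316 = 89112.

89112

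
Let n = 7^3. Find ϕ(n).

φ(343) = 343 · (1 − 1/7)
       = 343 · 6/7 = 294.

294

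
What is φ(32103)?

20160

32103 = 3^3 * 29 * 41.
φ(3^3) = 3^2·(3−1) = 9·2 = 18.
φ(29) = 29 − 1 = 28.
φ(41) = 41 − 1 = 40.
Since φ is multiplicative, φ(32103) = 18 · 28 · 40 = 20160.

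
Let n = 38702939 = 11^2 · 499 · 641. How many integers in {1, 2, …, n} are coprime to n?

35059200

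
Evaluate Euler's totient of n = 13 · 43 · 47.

φ(26273) = 26273 · (1 − 1/13) · (1 − 1/43) · (1 − 1/47)
       = 26273 · 23184/26273 = 23184.

23184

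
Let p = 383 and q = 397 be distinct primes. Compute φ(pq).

φ(n) = (p − 1)(q − 1) = (383−1)(397−1) = 382·396 = 151272.

151272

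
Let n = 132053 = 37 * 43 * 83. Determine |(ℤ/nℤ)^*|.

123984

φ(37) = 37 − 1 = 36.
φ(43) = 43 − 1 = 42.
φ(83) = 83 − 1 = 82.
φ(132053) = 36 × 42 × 82 = 123984.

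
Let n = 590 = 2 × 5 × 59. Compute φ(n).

φ(2) = 2 − 1 = 1.
φ(5) = 5 − 1 = 4.
φ(59) = 59 − 1 = 58.
Since φ is multiplicative, φ(590) = 1 · 4 · 58 = 232.

232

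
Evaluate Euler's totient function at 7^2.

φ(7^2) = 7^1·(7−1) = 7·6 = 42.

42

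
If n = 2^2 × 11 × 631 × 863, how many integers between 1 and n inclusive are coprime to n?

10861200

φ(23960332) = 23960332 · (1 − 1/2) · (1 − 1/11) · (1 − 1/631) · (1 − 1/863)
       = 23960332 · 5430600/11980166 = 10861200.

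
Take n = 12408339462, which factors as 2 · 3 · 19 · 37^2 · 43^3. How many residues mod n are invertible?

3723856416

φ(2) = 2 − 1 = 1.
φ(3) = 3 − 1 = 2.
φ(19) = 19 − 1 = 18.
φ(37^2) = 37^2 − 37^1 = 1369 − 37 = 1332.
φ(43^3) = 43^3 − 43^2 = 79507 − 1849 = 77658.
φ(12408339462) = 1 × 2 × 18 × 1332 × 77658 = 3723856416.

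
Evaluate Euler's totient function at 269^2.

φ(269^2) = 269^1·(269−1) = 269·268 = 72092.

72092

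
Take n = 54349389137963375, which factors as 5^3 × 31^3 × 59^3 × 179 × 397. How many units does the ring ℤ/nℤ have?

φ(5^3) = 5^3 − 5^2 = 125 − 25 = 100.
φ(31^3) = 31^3 − 31^2 = 29791 − 961 = 28830.
φ(59^3) = 59^2·(59−1) = 3481·58 = 201898.
φ(179) = 179 − 1 = 178.
φ(397) = 397 − 1 = 396.
Multiply: 100 · 28830 · 201898 · 178 · 396 = 41029086483792000.

41029086483792000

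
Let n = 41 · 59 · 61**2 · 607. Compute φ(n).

5145667200

φ(5463667093) = 5463667093 · (1 − 1/41) · (1 − 1/59) · (1 − 1/61) · (1 − 1/607)
       = 5463667093 · 84355200/89568313 = 5145667200.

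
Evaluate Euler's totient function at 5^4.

φ(625) = 625 · (1 − 1/5)
       = 625 · 4/5 = 500.

500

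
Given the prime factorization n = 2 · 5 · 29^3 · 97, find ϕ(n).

9042432

φ(23657330) = 23657330 · (1 − 1/2) · (1 − 1/5) · (1 − 1/29) · (1 − 1/97)
       = 23657330 · 10752/28130 = 9042432.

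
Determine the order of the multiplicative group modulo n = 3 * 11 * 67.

φ(3) = 3 − 1 = 2.
φ(11) = 11 − 1 = 10.
φ(67) = 67 − 1 = 66.
φ(2211) = 2 × 10 × 66 = 1320.

1320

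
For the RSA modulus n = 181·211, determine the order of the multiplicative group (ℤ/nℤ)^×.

37800

φ(n) = (p − 1)(q − 1) = (181−1)(211−1) = 180·210 = 37800.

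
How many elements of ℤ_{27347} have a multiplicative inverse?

27347 = 23 · 29 · 41.
φ(23) = 23 − 1 = 22.
φ(29) = 29 − 1 = 28.
φ(41) = 41 − 1 = 40.
Since φ is multiplicative, φ(27347) = 22 · 28 · 40 = 24640.

24640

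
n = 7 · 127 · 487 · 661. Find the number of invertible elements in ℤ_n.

242494560

φ(7) = 7 − 1 = 6.
φ(127) = 127 − 1 = 126.
φ(487) = 487 − 1 = 486.
φ(661) = 661 − 1 = 660.
φ(286175323) = 6 × 126 × 486 × 660 = 242494560.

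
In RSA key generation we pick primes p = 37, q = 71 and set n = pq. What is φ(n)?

φ(n) = (p − 1)(q − 1) = (37−1)(71−1) = 36·70 = 2520.

2520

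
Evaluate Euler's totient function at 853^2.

φ(727609) = 727609 · (1 − 1/853)
       = 727609 · 852/853 = 726756.

726756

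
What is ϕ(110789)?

First factor: 110789 = 7^3 × 17 × 19.
φ(7^3) = 7^3 − 7^2 = 343 − 49 = 294.
φ(17) = 17 − 1 = 16.
φ(19) = 19 − 1 = 18.
Since φ is multiplicative, φ(110789) = 294 · 16 · 18 = 84672.

84672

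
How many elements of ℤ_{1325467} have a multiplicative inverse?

Prime factorization: 1325467 = 11 * 13^2 * 23 * 31.
φ(11) = 11 − 1 = 10.
φ(13^2) = 13^2 − 13^1 = 169 − 13 = 156.
φ(23) = 23 − 1 = 22.
φ(31) = 31 − 1 = 30.
Multiply: 10 · 156 · 22 · 30 = 1029600.

1029600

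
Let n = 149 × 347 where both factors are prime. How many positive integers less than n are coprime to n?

51208

For distinct primes, φ(pq) = (p−1)(q−1) = 148 × 346 = 51208.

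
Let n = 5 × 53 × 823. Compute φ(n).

170976

φ(218095) = 218095 · (1 − 1/5) · (1 − 1/53) · (1 − 1/823)
       = 218095 · 170976/218095 = 170976.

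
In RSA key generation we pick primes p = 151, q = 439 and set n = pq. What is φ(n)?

65700

For distinct primes, φ(pq) = (p−1)(q−1) = 150 × 438 = 65700.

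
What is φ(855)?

432

Factor 855: 855 = 3**2 * 5 * 19.
φ(855) = 855 · (1 − 1/3) · (1 − 1/5) · (1 − 1/19)
       = 855 · 144/285 = 432.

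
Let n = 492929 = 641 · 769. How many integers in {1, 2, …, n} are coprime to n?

491520

φ(492929) = 492929 · (1 − 1/641) · (1 − 1/769)
       = 492929 · 491520/492929 = 491520.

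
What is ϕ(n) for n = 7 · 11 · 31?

1800

φ(7) = 7 − 1 = 6.
φ(11) = 11 − 1 = 10.
φ(31) = 31 − 1 = 30.
Since φ is multiplicative, φ(2387) = 6 · 10 · 30 = 1800.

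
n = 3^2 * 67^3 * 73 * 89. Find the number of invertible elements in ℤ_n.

11263152384

φ(3^2) = 3^1·(3−1) = 3·2 = 6.
φ(67^3) = 67^2·(67−1) = 4489·66 = 296274.
φ(73) = 73 − 1 = 72.
φ(89) = 89 − 1 = 88.
Since φ is multiplicative, φ(17586514899) = 6 · 296274 · 72 · 88 = 11263152384.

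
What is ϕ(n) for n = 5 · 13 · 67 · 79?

φ(344045) = 344045 · (1 − 1/5) · (1 − 1/13) · (1 − 1/67) · (1 − 1/79)
       = 344045 · 247104/344045 = 247104.

247104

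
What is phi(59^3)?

φ(205379) = 205379 · (1 − 1/59)
       = 205379 · 58/59 = 201898.

201898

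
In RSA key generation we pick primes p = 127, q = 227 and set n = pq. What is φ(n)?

28476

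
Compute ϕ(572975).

572975 = 5**2 × 13 × 41 × 43.
φ(5^2) = 5^1·(5−1) = 5·4 = 20.
φ(13) = 13 − 1 = 12.
φ(41) = 41 − 1 = 40.
φ(43) = 43 − 1 = 42.
Since φ is multiplicative, φ(572975) = 20 · 12 · 40 · 42 = 403200.

403200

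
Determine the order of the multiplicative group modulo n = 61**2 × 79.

φ(293959) = 293959 · (1 − 1/61) · (1 − 1/79)
       = 293959 · 4680/4819 = 285480.

285480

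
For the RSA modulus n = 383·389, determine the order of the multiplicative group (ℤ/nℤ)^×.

For distinct primes, φ(pq) = (p−1)(q−1) = 382 × 388 = 148216.

148216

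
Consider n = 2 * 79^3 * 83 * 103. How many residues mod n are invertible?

4071578472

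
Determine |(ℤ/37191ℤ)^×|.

18480

37191 = 3 · 7^2 · 11 · 23.
φ(3) = 3 − 1 = 2.
φ(7^2) = 7^2 − 7^1 = 49 − 7 = 42.
φ(11) = 11 − 1 = 10.
φ(23) = 23 − 1 = 22.
Since φ is multiplicative, φ(37191) = 2 · 42 · 10 · 22 = 18480.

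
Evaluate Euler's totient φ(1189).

1120

First factor: 1189 = 29 · 41.
φ(29) = 29 − 1 = 28.
φ(41) = 41 − 1 = 40.
φ(1189) = 28 × 40 = 1120.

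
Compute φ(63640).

63640 = 2**3 * 5 * 37 * 43.
φ(2^3) = 2^3 − 2^2 = 8 − 4 = 4.
φ(5) = 5 − 1 = 4.
φ(37) = 37 − 1 = 36.
φ(43) = 43 − 1 = 42.
Since φ is multiplicative, φ(63640) = 4 · 4 · 36 · 42 = 24192.

24192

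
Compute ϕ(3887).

3432

First factor: 3887 = 13**2 · 23.
φ(3887) = 3887 · (1 − 1/13) · (1 − 1/23)
       = 3887 · 264/299 = 3432.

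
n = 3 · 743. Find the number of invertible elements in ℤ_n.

1484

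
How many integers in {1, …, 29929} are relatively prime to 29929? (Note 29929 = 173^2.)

29756

φ(173^2) = 173^2 − 173^1 = 29929 − 173 = 29756.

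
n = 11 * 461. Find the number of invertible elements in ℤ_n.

φ(11) = 11 − 1 = 10.
φ(461) = 461 − 1 = 460.
Since φ is multiplicative, φ(5071) = 10 · 460 = 4600.

4600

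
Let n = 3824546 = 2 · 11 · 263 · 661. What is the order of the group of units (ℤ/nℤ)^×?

φ(2) = 2 − 1 = 1.
φ(11) = 11 − 1 = 10.
φ(263) = 263 − 1 = 262.
φ(661) = 661 − 1 = 660.
φ(3824546) = 1 × 10 × 262 × 660 = 1729200.

1729200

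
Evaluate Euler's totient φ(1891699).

1693440

Prime factorization: 1891699 = 29 × 37 × 41 × 43.
φ(29) = 29 − 1 = 28.
φ(37) = 37 − 1 = 36.
φ(41) = 41 − 1 = 40.
φ(43) = 43 − 1 = 42.
Multiply: 28 · 36 · 40 · 42 = 1693440.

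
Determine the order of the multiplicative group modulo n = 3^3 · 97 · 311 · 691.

369619200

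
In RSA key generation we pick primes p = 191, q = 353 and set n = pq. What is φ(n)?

66880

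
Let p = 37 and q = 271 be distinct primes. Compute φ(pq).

9720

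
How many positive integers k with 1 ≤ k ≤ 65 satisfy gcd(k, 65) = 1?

48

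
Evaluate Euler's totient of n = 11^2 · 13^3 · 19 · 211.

φ(1065740533) = 1065740533 · (1 − 1/11) · (1 − 1/13) · (1 − 1/19) · (1 − 1/211)
       = 1065740533 · 453600/573287 = 843242400.

843242400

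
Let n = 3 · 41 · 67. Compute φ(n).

5280

φ(8241) = 8241 · (1 − 1/3) · (1 − 1/41) · (1 − 1/67)
       = 8241 · 5280/8241 = 5280.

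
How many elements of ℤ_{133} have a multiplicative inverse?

108

Factor 133: 133 = 7 * 19.
φ(7) = 7 − 1 = 6.
φ(19) = 19 − 1 = 18.
Multiply: 6 · 18 = 108.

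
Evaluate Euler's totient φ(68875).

50400

First factor: 68875 = 5**3 * 19 * 29.
φ(5^3) = 5^3 − 5^2 = 125 − 25 = 100.
φ(19) = 19 − 1 = 18.
φ(29) = 29 − 1 = 28.
Since φ is multiplicative, φ(68875) = 100 · 18 · 28 = 50400.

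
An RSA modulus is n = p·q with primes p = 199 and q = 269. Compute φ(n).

53064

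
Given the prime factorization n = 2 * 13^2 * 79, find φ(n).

12168

φ(26702) = 26702 · (1 − 1/2) · (1 − 1/13) · (1 − 1/79)
       = 26702 · 936/2054 = 12168.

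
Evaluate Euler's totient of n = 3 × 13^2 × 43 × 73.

φ(3) = 3 − 1 = 2.
φ(13^2) = 13^1·(13−1) = 13·12 = 156.
φ(43) = 43 − 1 = 42.
φ(73) = 73 − 1 = 72.
Multiply: 2 · 156 · 42 · 72 = 943488.

943488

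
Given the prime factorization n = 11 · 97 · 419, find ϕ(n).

401280

φ(11) = 11 − 1 = 10.
φ(97) = 97 − 1 = 96.
φ(419) = 419 − 1 = 418.
φ(447073) = 10 × 96 × 418 = 401280.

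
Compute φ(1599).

960

Factor 1599: 1599 = 3 * 13 * 41.
φ(3) = 3 − 1 = 2.
φ(13) = 13 − 1 = 12.
φ(41) = 41 − 1 = 40.
φ(1599) = 2 × 12 × 40 = 960.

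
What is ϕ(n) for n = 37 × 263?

9432

φ(9731) = 9731 · (1 − 1/37) · (1 − 1/263)
       = 9731 · 9432/9731 = 9432.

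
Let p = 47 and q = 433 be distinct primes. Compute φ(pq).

For distinct primes, φ(pq) = (p−1)(q−1) = 46 × 432 = 19872.

19872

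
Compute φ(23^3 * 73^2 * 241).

14680638720

φ(15625944263) = 15625944263 · (1 − 1/23) · (1 − 1/73) · (1 − 1/241)
       = 15625944263 · 380160/404639 = 14680638720.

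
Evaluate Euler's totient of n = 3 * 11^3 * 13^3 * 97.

471144960

φ(850944237) = 850944237 · (1 − 1/3) · (1 − 1/11) · (1 − 1/13) · (1 − 1/97)
       = 850944237 · 23040/41613 = 471144960.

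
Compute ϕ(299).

299 = 13 * 23.
φ(299) = 299 · (1 − 1/13) · (1 − 1/23)
       = 299 · 264/299 = 264.

264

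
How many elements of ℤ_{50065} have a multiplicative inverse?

34560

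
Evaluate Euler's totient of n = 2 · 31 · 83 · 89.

216480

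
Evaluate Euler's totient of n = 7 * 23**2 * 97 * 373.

108421632

φ(7) = 7 − 1 = 6.
φ(23^2) = 23^2 − 23^1 = 529 − 23 = 506.
φ(97) = 97 − 1 = 96.
φ(373) = 373 − 1 = 372.
φ(133978243) = 6 × 506 × 96 × 372 = 108421632.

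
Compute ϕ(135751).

100800

Prime factorization: 135751 = 7 × 11 × 41 × 43.
φ(7) = 7 − 1 = 6.
φ(11) = 11 − 1 = 10.
φ(41) = 41 − 1 = 40.
φ(43) = 43 − 1 = 42.
Since φ is multiplicative, φ(135751) = 6 · 10 · 40 · 42 = 100800.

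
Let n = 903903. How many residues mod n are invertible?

423360

Factor 903903: 903903 = 3 · 7^2 · 11 · 13 · 43.
φ(3) = 3 − 1 = 2.
φ(7^2) = 7^1·(7−1) = 7·6 = 42.
φ(11) = 11 − 1 = 10.
φ(13) = 13 − 1 = 12.
φ(43) = 43 − 1 = 42.
Since φ is multiplicative, φ(903903) = 2 · 42 · 10 · 12 · 42 = 423360.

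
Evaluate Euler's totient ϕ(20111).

Factor 20111: 20111 = 7 * 13**2 * 17.
φ(20111) = 20111 · (1 − 1/7) · (1 − 1/13) · (1 − 1/17)
       = 20111 · 1152/1547 = 14976.

14976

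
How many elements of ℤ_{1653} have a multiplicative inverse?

1008

Factor 1653: 1653 = 3 · 19 · 29.
φ(1653) = 1653 · (1 − 1/3) · (1 − 1/19) · (1 − 1/29)
       = 1653 · 1008/1653 = 1008.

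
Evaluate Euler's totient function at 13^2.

156

φ(169) = 169 · (1 − 1/13)
       = 169 · 12/13 = 156.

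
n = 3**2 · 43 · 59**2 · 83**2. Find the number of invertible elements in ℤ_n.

5869113264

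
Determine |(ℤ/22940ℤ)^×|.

22940 = 2**2 · 5 · 31 · 37.
φ(2^2) = 2^2 − 2^1 = 4 − 2 = 2.
φ(5) = 5 − 1 = 4.
φ(31) = 31 − 1 = 30.
φ(37) = 37 − 1 = 36.
φ(22940) = 2 × 4 × 30 × 36 = 8640.

8640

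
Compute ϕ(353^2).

124256

φ(124609) = 124609 · (1 − 1/353)
       = 124609 · 352/353 = 124256.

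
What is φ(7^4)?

2058

φ(2401) = 2401 · (1 − 1/7)
       = 2401 · 6/7 = 2058.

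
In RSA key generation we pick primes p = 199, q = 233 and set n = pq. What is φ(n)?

45936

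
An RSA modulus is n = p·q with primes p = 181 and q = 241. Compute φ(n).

43200

φ(181) = 181 − 1 = 180.
φ(241) = 241 − 1 = 240.
Since φ is multiplicative, φ(43621) = 180 · 240 = 43200.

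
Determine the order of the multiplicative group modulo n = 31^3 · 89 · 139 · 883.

φ(31^3) = 31^3 − 31^2 = 29791 − 961 = 28830.
φ(89) = 89 − 1 = 88.
φ(139) = 139 − 1 = 138.
φ(883) = 883 − 1 = 882.
Since φ is multiplicative, φ(325424759063) = 28830 · 88 · 138 · 882 = 308798360640.

308798360640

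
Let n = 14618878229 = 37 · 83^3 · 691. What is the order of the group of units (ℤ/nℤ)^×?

14032066320

φ(37) = 37 − 1 = 36.
φ(83^3) = 83^3 − 83^2 = 571787 − 6889 = 564898.
φ(691) = 691 − 1 = 690.
Since φ is multiplicative, φ(14618878229) = 36 · 564898 · 690 = 14032066320.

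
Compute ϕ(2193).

1344

First factor: 2193 = 3 * 17 * 43.
φ(2193) = 2193 · (1 − 1/3) · (1 − 1/17) · (1 − 1/43)
       = 2193 · 1344/2193 = 1344.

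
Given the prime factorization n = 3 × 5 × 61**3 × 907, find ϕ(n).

1618188480

φ(3) = 3 − 1 = 2.
φ(5) = 5 − 1 = 4.
φ(61^3) = 61^2·(61−1) = 3721·60 = 223260.
φ(907) = 907 − 1 = 906.
Since φ is multiplicative, φ(3088076505) = 2 · 4 · 223260 · 906 = 1618188480.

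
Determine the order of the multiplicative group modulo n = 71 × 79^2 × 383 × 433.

φ(73485085129) = 73485085129 · (1 − 1/71) · (1 − 1/79) · (1 − 1/383) · (1 − 1/433)
       = 73485085129 · 901031040/930190951 = 71181452160.

71181452160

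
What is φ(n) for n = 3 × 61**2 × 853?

6236640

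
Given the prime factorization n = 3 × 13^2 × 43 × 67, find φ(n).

φ(3) = 3 − 1 = 2.
φ(13^2) = 13^1·(13−1) = 13·12 = 156.
φ(43) = 43 − 1 = 42.
φ(67) = 67 − 1 = 66.
φ(1460667) = 2 × 156 × 42 × 66 = 864864.

864864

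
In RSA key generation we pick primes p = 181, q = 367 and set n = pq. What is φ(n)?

65880

φ(181) = 181 − 1 = 180.
φ(367) = 367 − 1 = 366.
Multiply: 180 · 366 = 65880.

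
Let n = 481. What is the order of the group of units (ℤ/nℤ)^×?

432

Factor 481: 481 = 13 * 37.
φ(13) = 13 − 1 = 12.
φ(37) = 37 − 1 = 36.
Since φ is multiplicative, φ(481) = 12 · 36 = 432.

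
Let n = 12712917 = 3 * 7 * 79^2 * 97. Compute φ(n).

7098624

φ(12712917) = 12712917 · (1 − 1/3) · (1 − 1/7) · (1 − 1/79) · (1 − 1/97)
       = 12712917 · 89856/160923 = 7098624.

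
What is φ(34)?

16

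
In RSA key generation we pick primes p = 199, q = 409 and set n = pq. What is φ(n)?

80784

φ(199) = 199 − 1 = 198.
φ(409) = 409 − 1 = 408.
Multiply: 198 · 408 = 80784.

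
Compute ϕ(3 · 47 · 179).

16376

φ(25239) = 25239 · (1 − 1/3) · (1 − 1/47) · (1 − 1/179)
       = 25239 · 16376/25239 = 16376.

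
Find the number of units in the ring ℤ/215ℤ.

215 = 5 · 43.
φ(5) = 5 − 1 = 4.
φ(43) = 43 − 1 = 42.
φ(215) = 4 × 42 = 168.

168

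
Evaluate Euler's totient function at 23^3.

φ(12167) = 12167 · (1 − 1/23)
       = 12167 · 22/23 = 11638.

11638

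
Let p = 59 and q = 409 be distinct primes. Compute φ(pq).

23664

φ(pq) = (p−1)(q−1) = 58 · 408 = 23664.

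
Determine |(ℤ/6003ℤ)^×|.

3696

Prime factorization: 6003 = 3^2 × 23 × 29.
φ(3^2) = 3^1·(3−1) = 3·2 = 6.
φ(23) = 23 − 1 = 22.
φ(29) = 29 − 1 = 28.
Since φ is multiplicative, φ(6003) = 6 · 22 · 28 = 3696.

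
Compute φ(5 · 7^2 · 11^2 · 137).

2513280

φ(4061365) = 4061365 · (1 − 1/5) · (1 − 1/7) · (1 − 1/11) · (1 − 1/137)
       = 4061365 · 32640/52745 = 2513280.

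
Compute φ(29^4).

682892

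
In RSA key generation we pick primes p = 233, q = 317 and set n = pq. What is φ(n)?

φ(233) = 233 − 1 = 232.
φ(317) = 317 − 1 = 316.
Since φ is multiplicative, φ(73861) = 232 · 316 = 73312.

73312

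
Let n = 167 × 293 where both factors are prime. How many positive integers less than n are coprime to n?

φ(pq) = (p−1)(q−1) = 166 · 292 = 48472.

48472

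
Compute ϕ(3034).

3034 = 2 · 37 · 41.
φ(3034) = 3034 · (1 − 1/2) · (1 − 1/37) · (1 − 1/41)
       = 3034 · 1440/3034 = 1440.

1440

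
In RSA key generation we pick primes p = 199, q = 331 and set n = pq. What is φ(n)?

φ(65869) = 65869 · (1 − 1/199) · (1 − 1/331)
       = 65869 · 65340/65869 = 65340.

65340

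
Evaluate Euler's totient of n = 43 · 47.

1932

φ(2021) = 2021 · (1 − 1/43) · (1 − 1/47)
       = 2021 · 1932/2021 = 1932.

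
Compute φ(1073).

1008

Factor 1073: 1073 = 29 · 37.
φ(29) = 29 − 1 = 28.
φ(37) = 37 − 1 = 36.
Since φ is multiplicative, φ(1073) = 28 · 36 = 1008.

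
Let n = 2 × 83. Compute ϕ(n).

82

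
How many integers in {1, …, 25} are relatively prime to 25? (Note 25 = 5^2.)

20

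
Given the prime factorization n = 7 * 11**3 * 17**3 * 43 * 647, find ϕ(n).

φ(7) = 7 − 1 = 6.
φ(11^3) = 11^3 − 11^2 = 1331 − 121 = 1210.
φ(17^3) = 17^2·(17−1) = 289·16 = 4624.
φ(43) = 43 − 1 = 42.
φ(647) = 647 − 1 = 646.
Multiply: 6 · 1210 · 4624 · 42 · 646 = 910827751680.

910827751680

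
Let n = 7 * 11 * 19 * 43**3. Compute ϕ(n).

φ(116318741) = 116318741 · (1 − 1/7) · (1 − 1/11) · (1 − 1/19) · (1 − 1/43)
       = 116318741 · 45360/62909 = 83870640.

83870640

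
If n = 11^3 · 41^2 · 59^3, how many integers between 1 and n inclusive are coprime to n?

400646391200

φ(11^3) = 11^2·(11−1) = 121·10 = 1210.
φ(41^2) = 41^1·(41−1) = 41·40 = 1640.
φ(59^3) = 59^2·(59−1) = 3481·58 = 201898.
φ(459517233769) = 1210 × 1640 × 201898 = 400646391200.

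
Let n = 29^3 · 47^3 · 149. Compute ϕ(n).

φ(377288732903) = 377288732903 · (1 − 1/29) · (1 − 1/47) · (1 − 1/149)
       = 377288732903 · 190624/203087 = 354135357856.

354135357856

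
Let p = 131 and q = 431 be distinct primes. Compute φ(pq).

φ(pq) = (p−1)(q−1) = 130 · 430 = 55900.

55900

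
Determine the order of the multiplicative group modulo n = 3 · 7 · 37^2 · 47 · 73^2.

3864547584

φ(3) = 3 − 1 = 2.
φ(7) = 7 − 1 = 6.
φ(37^2) = 37^2 − 37^1 = 1369 − 37 = 1332.
φ(47) = 47 − 1 = 46.
φ(73^2) = 73^2 − 73^1 = 5329 − 73 = 5256.
Multiply: 2 · 6 · 1332 · 46 · 5256 = 3864547584.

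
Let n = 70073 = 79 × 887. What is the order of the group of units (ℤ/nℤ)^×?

φ(79) = 79 − 1 = 78.
φ(887) = 887 − 1 = 886.
φ(70073) = 78 × 886 = 69108.

69108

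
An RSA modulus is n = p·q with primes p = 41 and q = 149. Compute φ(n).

φ(pq) = (p−1)(q−1) = 40 · 148 = 5920.

5920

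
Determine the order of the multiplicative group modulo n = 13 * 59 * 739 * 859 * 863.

φ(13) = 13 − 1 = 12.
φ(59) = 59 − 1 = 58.
φ(739) = 739 − 1 = 738.
φ(859) = 859 − 1 = 858.
φ(863) = 863 − 1 = 862.
Since φ is multiplicative, φ(420188112721) = 12 · 58 · 738 · 858 · 862 = 379892006208.

379892006208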